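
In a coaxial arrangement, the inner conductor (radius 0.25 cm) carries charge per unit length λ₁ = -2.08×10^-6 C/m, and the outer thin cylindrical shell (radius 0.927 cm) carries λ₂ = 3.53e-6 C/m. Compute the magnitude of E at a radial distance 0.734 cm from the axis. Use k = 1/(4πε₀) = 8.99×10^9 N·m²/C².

By cylindrical symmetry E is radial; use a coaxial Gaussian cylinder of radius 0.734 cm and length L (between the conductors, 0.25 cm < r < 0.927 cm).
Only the inner wire is enclosed; the outer shell contributes nothing inside itself. λ_enc = λ₁ = -2.08e-6 C/m.
By Gauss's law (flux through the curved wall only), E·2πrL = λ_enc L/ε₀.
E = 2k|λ_enc|/r = 2(8.99×10^9)(2.08×10^-6)/(0.00734) = 5.10×10^6 N/C.

|E| = 5.10e6 N/C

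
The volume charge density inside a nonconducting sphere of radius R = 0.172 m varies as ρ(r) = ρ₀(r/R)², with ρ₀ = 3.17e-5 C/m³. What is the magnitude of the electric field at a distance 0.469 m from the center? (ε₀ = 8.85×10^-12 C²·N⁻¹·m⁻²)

|E| = 1.66×10^4 N/C

Use a concentric Gaussian sphere at r = 0.469 m (r > R, all charge enclosed).
Q_enc = 4π ∫₀^R ρ₀(r'/R)^2 r'² dr' = 4πρ₀R³/5 = 4.054e-7 C.
Gauss's law: E·4πr² = Q_enc/ε₀.
E = |Q_enc|/(4πε₀r²) = (4.054e-7)/(4π·8.85×10^-12·(0.469)²) = 1.66e4 N/C.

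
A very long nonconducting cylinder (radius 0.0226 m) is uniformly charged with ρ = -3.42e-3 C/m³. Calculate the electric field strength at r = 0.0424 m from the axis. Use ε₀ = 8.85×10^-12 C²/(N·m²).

2.33×10^6 N/C

Choose a coaxial cylinder of radius r = 0.0424 m (arbitrary length L) as the Gaussian surface (r > 0.0226 m, full cross-section enclosed).
λ_enc = ρ·πR² = (-3.42e-3)π(0.0226)² = -5.488e-6 C/m.
By Gauss's law (flux through the curved wall only), E·2πrL = λ_enc L/ε₀.
E = |λ_enc|/(2πε₀r) = (5.488×10^-6)/(2π·8.85×10^-12·0.0424) = 2.33×10^6 N/C.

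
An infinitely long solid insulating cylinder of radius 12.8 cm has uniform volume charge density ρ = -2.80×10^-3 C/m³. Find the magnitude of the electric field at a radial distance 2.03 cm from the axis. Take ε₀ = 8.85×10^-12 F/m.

E = 3.21×10^6 N/C

Take a coaxial cylindrical Gaussian surface of radius r = 2.03 cm and length L (r < R).
Charge inside radius r per length L is ρ·πr²·L, so λ_enc = ρπr² = -3.625×10^-6 C/m.
Applying ∮E·dA = Q_enc/ε₀ with the end caps contributing no flux:
E = |λ_enc|/(2πε₀r) = (3.625×10^-6)/(2π·8.85×10^-12·0.0203) = 3.21e6 N/C.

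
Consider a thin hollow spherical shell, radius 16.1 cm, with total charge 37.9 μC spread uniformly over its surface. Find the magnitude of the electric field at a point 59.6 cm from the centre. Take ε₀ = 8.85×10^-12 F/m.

|E| ≈ 9.59×10^5 V/m

Take a concentric spherical Gaussian surface of radius r = 59.6 cm (r > 16.1 cm).
The entire shell is enclosed: Q_enc = 3.79e-5 C.
By Gauss's law, ∮E·dA = E·4πr² = Q_enc/ε₀.
E = |Q_enc|/(4πε₀r²) = (3.79e-5)/(4π·8.85×10^-12·(0.596)²) = 9.59×10^5 N/C.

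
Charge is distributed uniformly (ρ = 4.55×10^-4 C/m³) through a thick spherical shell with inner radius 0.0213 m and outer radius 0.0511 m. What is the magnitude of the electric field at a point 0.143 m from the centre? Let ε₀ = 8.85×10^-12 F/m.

E ≈ 1.04e5 N/C

Use a concentric Gaussian sphere at r = 0.143 m (r > 0.0511 m, enclosing the whole shell).
Q_enc = ρ·(4π/3)(b³ − a³) = (4.55×10^-4)·(4π/3)·((0.0511)³ − (0.0213)³) = 2.359e-7 C.
By Gauss's law, ∮E·dA = E·4πr² = Q_enc/ε₀.
E = |Q_enc|/(4πε₀r²) = (2.359×10^-7)/(4π·8.85×10^-12·(0.143)²) = 1.04×10^5 N/C.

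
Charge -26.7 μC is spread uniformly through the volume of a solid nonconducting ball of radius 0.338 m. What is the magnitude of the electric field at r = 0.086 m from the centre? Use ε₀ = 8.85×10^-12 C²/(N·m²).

Use a concentric Gaussian sphere at r = 0.086 m (r < R).
Only the charge within r is enclosed: Q_enc = Q·(r/R)³ = (-26.7 μC)·(0.086 m/0.338 m)³ = -4.398×10^-7 C.
Since E is radial and uniform over the Gaussian sphere, Φ = E·4πr² = Q_enc/ε₀.
E = |Q_enc|/(4πε₀r²) = (4.398×10^-7)/(4π·8.85×10^-12·(0.086)²) = 5.35×10^5 N/C.

E = 5.35×10^5 V/m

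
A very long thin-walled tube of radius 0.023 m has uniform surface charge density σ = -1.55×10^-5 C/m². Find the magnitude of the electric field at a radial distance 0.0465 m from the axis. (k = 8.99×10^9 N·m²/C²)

Choose a coaxial cylinder of radius r = 0.0465 m (arbitrary length L) as the Gaussian surface (r > 0.023 m).
The whole shell is enclosed: λ_enc = σ·2πR = (-1.55e-5)·2π·(0.023) = -2.24×10^-6 C/m.
Gauss's law: E·2πrL = λ_enc L/ε₀.
E = 2k|λ_enc|/r = 2(8.99×10^9)(2.24×10^-6)/(0.0465) = 8.66×10^5 N/C.

|E| = 8.66e5 N/C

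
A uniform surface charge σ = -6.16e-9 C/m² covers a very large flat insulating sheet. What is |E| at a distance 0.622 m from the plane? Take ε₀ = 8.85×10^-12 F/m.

Choose a cylindrical pillbox piercing the sheet, end faces (area A) parallel to it.
Only the two end caps contribute flux: Φ = 2EA. With Q_enc = σA, Gauss's law gives E = |σ|/(2ε₀).
E = |σ|/(2ε₀) = (6.16×10^-9)/(2·8.85×10^-12) = 348 N/C.

E ≈ 348 N/C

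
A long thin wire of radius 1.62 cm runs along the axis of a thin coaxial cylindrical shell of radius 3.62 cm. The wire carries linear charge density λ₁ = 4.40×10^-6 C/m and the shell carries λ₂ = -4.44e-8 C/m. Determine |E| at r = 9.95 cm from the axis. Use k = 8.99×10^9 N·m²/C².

|E| ≈ 7.87×10^5 V/m

Coaxial Gaussian cylinder, radius r = 9.95 cm, length L (r > 3.62 cm, enclosing both).
λ_enc = λ₁ + λ₂ = (4.40×10^-6) + (-4.44×10^-8) = 4.356×10^-6 C/m.
By Gauss's law (flux through the curved wall only), E·2πrL = λ_enc L/ε₀.
E = 2k|λ_enc|/r = 2(8.99×10^9)(4.356×10^-6)/(0.0995) = 7.87×10^5 N/C.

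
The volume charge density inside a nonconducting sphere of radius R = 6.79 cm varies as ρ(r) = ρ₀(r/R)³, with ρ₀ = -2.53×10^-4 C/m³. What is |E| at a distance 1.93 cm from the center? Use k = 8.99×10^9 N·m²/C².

2.11×10^3 N/C

Symmetry ⇒ E = E(r) r̂. Gaussian sphere of radius r = 1.93 cm (r < R).
Integrate the density: Q_enc = 4π ∫₀^r ρ₀(r'/R)^3 r'² dr' = 4πρ₀ r^6/(6·R³) = -8.748×10^-11 C.
Applying ∮E·dA = Q_enc/ε₀ with Φ = E(4πr²):
E = k|Q_enc|/r² = (8.99×10^9)(8.748×10^-11)/(0.0193)² = 2.11e3 N/C.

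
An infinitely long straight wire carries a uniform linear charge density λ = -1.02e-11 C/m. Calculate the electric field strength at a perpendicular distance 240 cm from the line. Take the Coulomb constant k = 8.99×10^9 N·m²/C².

Choose a coaxial cylinder of radius r = 240 cm (arbitrary length L) as the Gaussian surface.
Q_enc = λL, so λ_enc = -1.02×10^-11 C/m.
Gauss's law: E·2πrL = λ_enc L/ε₀.
E = 2k|λ_enc|/r = 2(8.99×10^9)(1.02×10^-11)/(2.4) = 7.64e-2 N/C.

|E| ≈ 7.64×10^-2 V/m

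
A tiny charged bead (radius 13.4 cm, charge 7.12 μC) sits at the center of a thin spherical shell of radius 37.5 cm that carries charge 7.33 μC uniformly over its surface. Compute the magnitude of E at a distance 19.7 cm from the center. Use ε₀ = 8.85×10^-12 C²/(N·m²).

By spherical symmetry E is radial; choose a Gaussian sphere of radius r = 19.7 cm (between the bodies, 13.4 cm < r < 37.5 cm).
Only the inner charge is enclosed; the outer shell contributes nothing inside itself. Q_enc = 7.12 μC = 7.12×10^-6 C.
Since E is radial and uniform over the Gaussian sphere, Φ = E·4πr² = Q_enc/ε₀.
E = |Q_enc|/(4πε₀r²) = (7.12×10^-6)/(4π·8.85×10^-12·(0.197)²) = 1.65×10^6 N/C.

|E| ≈ 1.65×10^6 N/C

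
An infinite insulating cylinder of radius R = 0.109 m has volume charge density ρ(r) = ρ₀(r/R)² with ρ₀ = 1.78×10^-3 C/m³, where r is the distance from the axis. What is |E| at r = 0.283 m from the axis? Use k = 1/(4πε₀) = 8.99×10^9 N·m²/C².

Choose a coaxial cylinder of radius r = 0.283 m (arbitrary length L) as the Gaussian surface (r > R, full charge per length enclosed).
λ_enc = 2π ∫₀^R ρ₀(r'/R)^2 r' dr' = 2πρ₀R²/4 = 3.322×10^-5 C/m.
Gauss's law: E·2πrL = λ_enc L/ε₀.
E = 2k|λ_enc|/r = 2(8.99×10^9)(3.322×10^-5)/(0.283) = 2.11×10^6 N/C.

2.11×10^6 N/C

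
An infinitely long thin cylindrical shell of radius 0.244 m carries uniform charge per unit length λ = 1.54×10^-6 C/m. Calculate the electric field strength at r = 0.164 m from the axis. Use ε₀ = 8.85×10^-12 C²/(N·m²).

Take a coaxial cylindrical Gaussian surface of radius r = 0.164 m and length L (r < 0.244 m, inside the shell).
All the surface charge lies outside this cylinder: Q_enc = 0, hence E = 0.

E = 0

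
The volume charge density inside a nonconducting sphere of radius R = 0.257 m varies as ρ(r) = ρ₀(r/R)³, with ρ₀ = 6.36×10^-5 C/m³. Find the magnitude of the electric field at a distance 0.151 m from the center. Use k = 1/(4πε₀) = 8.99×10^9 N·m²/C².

Take a concentric spherical Gaussian surface of radius r = 0.151 m (r < R).
Q_enc = ∫₀^r ρ(r')·4πr'² dr' = (4πρ₀/R³) ∫₀^r r'^5 dr' = 4πρ₀ r^6/(6·R³) = 9.302e-8 C.
Since E is radial and uniform over the Gaussian sphere, Φ = E·4πr² = Q_enc/ε₀.
E = k|Q_enc|/r² = (8.99×10^9)(9.302×10^-8)/(0.151)² = 3.67×10^4 N/C.

E ≈ 3.67×10^4 N/C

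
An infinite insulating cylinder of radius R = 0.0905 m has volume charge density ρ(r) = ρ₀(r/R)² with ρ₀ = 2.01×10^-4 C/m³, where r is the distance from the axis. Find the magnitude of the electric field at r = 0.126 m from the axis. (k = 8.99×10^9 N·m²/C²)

Take a coaxial cylindrical Gaussian surface of radius r = 0.126 m and length L (r > R, full charge per length enclosed).
λ_enc = 2π ∫₀^R ρ₀(r'/R)^2 r' dr' = 2πρ₀R²/4 = 2.586×10^-6 C/m.
By Gauss's law (flux through the curved wall only), E·2πrL = λ_enc L/ε₀.
E = 2k|λ_enc|/r = 2(8.99×10^9)(2.586×10^-6)/(0.126) = 3.69×10^5 N/C.

|E| = 3.69×10^5 V/m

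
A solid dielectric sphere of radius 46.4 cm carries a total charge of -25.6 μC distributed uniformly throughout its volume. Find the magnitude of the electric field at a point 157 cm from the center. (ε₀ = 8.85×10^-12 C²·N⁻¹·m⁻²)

E ≈ 9.34e4 V/m

By spherical symmetry E is radial; choose a Gaussian sphere of radius r = 157 cm (r > R, so the entire charge is enclosed).
Q_enc = -25.6 μC = -2.56×10^-5 C.
Applying ∮E·dA = Q_enc/ε₀ with Φ = E(4πr²):
E = |Q_enc|/(4πε₀r²) = (2.56e-5)/(4π·8.85×10^-12·(1.57)²) = 9.34×10^4 N/C.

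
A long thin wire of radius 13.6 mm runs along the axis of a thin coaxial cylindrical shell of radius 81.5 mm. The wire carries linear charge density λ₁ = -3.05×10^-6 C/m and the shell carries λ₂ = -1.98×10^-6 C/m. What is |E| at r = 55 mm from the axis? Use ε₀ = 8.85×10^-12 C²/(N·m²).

E = 9.97×10^5 V/m

Coaxial Gaussian cylinder, radius r = 55 mm, length L (between the conductors, 13.6 mm < r < 81.5 mm).
The shell at 81.5 mm lies outside the Gaussian surface, so λ_enc = λ₁ = -3.05×10^-6 C/m.
Applying ∮E·dA = Q_enc/ε₀ with the end caps contributing no flux:
E = |λ_enc|/(2πε₀r) = (3.05e-6)/(2π·8.85×10^-12·0.055) = 9.97×10^5 N/C.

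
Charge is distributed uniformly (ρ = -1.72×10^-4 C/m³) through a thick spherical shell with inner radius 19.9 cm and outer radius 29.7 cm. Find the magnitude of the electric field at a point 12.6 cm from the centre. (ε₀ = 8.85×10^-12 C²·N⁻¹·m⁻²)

E = 0 (no enclosed charge)

Take a concentric spherical Gaussian surface of radius r = 12.6 cm (r < 19.9 cm, inside the empty cavity).
Q_enc = 0 (all charge lies at larger r); Gauss's law gives E = 0.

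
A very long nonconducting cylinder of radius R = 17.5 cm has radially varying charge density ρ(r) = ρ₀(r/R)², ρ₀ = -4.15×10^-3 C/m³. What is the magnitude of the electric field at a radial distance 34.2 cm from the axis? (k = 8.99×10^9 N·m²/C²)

Coaxial Gaussian cylinder, radius r = 34.2 cm, length L (r > R, full charge per length enclosed).
λ_enc = 2π ∫₀^R ρ₀(r'/R)^2 r' dr' = 2πρ₀R²/4 = -1.996×10^-4 C/m.
Since E is radial and uniform over the curved surface, Φ = E·2πrL = Q_enc/ε₀ = λ_enc L/ε₀.
E = 2k|λ_enc|/r = 2(8.99×10^9)(1.996e-4)/(0.342) = 1.05×10^7 N/C.

E ≈ 1.05×10^7 N/C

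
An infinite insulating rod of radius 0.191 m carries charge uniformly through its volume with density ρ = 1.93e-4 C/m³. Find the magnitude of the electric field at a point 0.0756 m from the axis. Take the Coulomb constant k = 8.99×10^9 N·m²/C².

Coaxial Gaussian cylinder, radius r = 0.0756 m, length L (r < R).
Charge inside radius r per length L is ρ·πr²·L, so λ_enc = ρπr² = 3.465e-6 C/m.
Gauss's law: E·2πrL = λ_enc L/ε₀.
E = 2k|λ_enc|/r = 2(8.99×10^9)(3.465×10^-6)/(0.0756) = 8.24×10^5 N/C.

E ≈ 8.24e5 N/C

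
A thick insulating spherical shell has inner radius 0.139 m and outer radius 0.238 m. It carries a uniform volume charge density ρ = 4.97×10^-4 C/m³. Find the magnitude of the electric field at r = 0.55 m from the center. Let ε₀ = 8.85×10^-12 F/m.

Use a concentric Gaussian sphere at r = 0.55 m (r > 0.238 m, enclosing the whole shell).
Q_enc = ρ·(4π/3)(b³ − a³) = (4.97e-4)·(4π/3)·((0.238)³ − (0.139)³) = 2.247×10^-5 C.
Gauss's law: E·4πr² = Q_enc/ε₀.
E = |Q_enc|/(4πε₀r²) = (2.247×10^-5)/(4π·8.85×10^-12·(0.55)²) = 6.68e5 N/C.

6.68e5 N/C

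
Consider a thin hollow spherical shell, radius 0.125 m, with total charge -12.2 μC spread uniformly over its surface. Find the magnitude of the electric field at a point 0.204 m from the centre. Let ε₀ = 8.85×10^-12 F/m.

|E| = 2.64×10^6 N/C

By spherical symmetry E is radial; choose a Gaussian sphere of radius r = 0.204 m (r > 0.125 m).
The entire shell is enclosed: Q_enc = -1.22×10^-5 C.
Gauss's law: E·4πr² = Q_enc/ε₀.
E = |Q_enc|/(4πε₀r²) = (1.22×10^-5)/(4π·8.85×10^-12·(0.204)²) = 2.64e6 N/C.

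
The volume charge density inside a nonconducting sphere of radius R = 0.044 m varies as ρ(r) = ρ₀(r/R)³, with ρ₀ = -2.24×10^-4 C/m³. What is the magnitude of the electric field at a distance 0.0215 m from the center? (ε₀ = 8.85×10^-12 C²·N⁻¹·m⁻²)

|E| = 1.06×10^4 V/m

Take a concentric spherical Gaussian surface of radius r = 0.0215 m (r < R).
Integrate the density: Q_enc = 4π ∫₀^r ρ₀(r'/R)^3 r'² dr' = 4πρ₀ r^6/(6·R³) = -5.44×10^-10 C.
Applying ∮E·dA = Q_enc/ε₀ with Φ = E(4πr²):
E = |Q_enc|/(4πε₀r²) = (5.44×10^-10)/(4π·8.85×10^-12·(0.0215)²) = 1.06e4 N/C.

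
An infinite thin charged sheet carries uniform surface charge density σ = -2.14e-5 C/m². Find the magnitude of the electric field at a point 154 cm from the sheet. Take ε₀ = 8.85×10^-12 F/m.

E = 1.21e6 V/m

By planar symmetry E is perpendicular to the sheet and uniform; use a Gaussian pillbox with flat faces of area A on each side of the sheet.
Only the two end caps contribute flux: Φ = 2EA. With Q_enc = σA, Gauss's law gives E = |σ|/(2ε₀).
E = |σ|/(2ε₀) = (2.14e-5)/(2·8.85×10^-12) = 1.21e6 N/C.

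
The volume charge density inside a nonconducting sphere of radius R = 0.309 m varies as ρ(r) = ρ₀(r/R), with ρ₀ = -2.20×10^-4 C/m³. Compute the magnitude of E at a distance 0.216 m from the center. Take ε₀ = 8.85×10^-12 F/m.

|E| ≈ 9.38e5 N/C

By spherical symmetry E is radial; choose a Gaussian sphere of radius r = 0.216 m (r < R).
Integrate the density: Q_enc = 4π ∫₀^r ρ₀(r'/R)^1 r'² dr' = 4πρ₀ r^4/(4·R) = -4.869e-6 C.
By Gauss's law, ∮E·dA = E·4πr² = Q_enc/ε₀.
E = |Q_enc|/(4πε₀r²) = (4.869×10^-6)/(4π·8.85×10^-12·(0.216)²) = 9.38×10^5 N/C.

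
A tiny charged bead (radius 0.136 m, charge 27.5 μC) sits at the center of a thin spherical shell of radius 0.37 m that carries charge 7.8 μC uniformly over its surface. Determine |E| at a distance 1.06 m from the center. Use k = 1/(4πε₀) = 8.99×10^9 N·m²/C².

Take a concentric spherical Gaussian surface of radius r = 1.06 m (r > 0.37 m, enclosing both).
Q_enc = (27.5 μC) + (7.8 μC) = 3.53×10^-5 C.
By Gauss's law, ∮E·dA = E·4πr² = Q_enc/ε₀.
E = k|Q_enc|/r² = (8.99×10^9)(3.53×10^-5)/(1.06)² = 2.82e5 N/C.

E = 2.82×10^5 N/C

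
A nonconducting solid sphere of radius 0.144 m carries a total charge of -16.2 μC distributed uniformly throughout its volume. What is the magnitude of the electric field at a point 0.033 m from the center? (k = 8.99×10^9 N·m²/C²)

E = 1.61×10^6 N/C

Take a concentric spherical Gaussian surface of radius r = 0.033 m (r < R).
For a uniform sphere the enclosed fraction is (r/R)³, so Q_enc = (-16.2 μC)(0.033/0.144)³ = -1.95×10^-7 C.
By Gauss's law, ∮E·dA = E·4πr² = Q_enc/ε₀.
E = k|Q_enc|/r² = (8.99×10^9)(1.95×10^-7)/(0.033)² = 1.61e6 N/C.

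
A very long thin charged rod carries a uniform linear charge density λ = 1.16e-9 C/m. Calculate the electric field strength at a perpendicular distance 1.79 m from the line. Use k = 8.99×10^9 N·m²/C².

11.7 N/C

Take a coaxial cylindrical Gaussian surface of radius r = 1.79 m and length L.
Q_enc = λL, so λ_enc = 1.16e-9 C/m.
Applying ∮E·dA = Q_enc/ε₀ with the end caps contributing no flux:
E = 2k|λ_enc|/r = 2(8.99×10^9)(1.16×10^-9)/(1.79) = 11.7 N/C.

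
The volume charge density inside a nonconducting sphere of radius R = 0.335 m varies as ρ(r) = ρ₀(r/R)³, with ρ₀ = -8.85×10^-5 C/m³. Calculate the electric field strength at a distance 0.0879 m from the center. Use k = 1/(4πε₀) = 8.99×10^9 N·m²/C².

Symmetry ⇒ E = E(r) r̂. Gaussian sphere of radius r = 0.0879 m (r < R).
Q_enc = ∫₀^r ρ(r')·4πr'² dr' = (4πρ₀/R³) ∫₀^r r'^5 dr' = 4πρ₀ r^6/(6·R³) = -2.274e-9 C.
Applying ∮E·dA = Q_enc/ε₀ with Φ = E(4πr²):
E = k|Q_enc|/r² = (8.99×10^9)(2.274×10^-9)/(0.0879)² = 2.65e3 N/C.

E = 2.65×10^3 N/C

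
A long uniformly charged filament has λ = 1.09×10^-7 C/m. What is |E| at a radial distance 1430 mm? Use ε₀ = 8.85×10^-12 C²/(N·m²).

E = 1.37e3 N/C

Coaxial Gaussian cylinder, radius r = 1430 mm, length L.
Q_enc = λL, so λ_enc = 1.09×10^-7 C/m.
By Gauss's law (flux through the curved wall only), E·2πrL = λ_enc L/ε₀.
E = |λ_enc|/(2πε₀r) = (1.09e-7)/(2π·8.85×10^-12·1.43) = 1.37e3 N/C.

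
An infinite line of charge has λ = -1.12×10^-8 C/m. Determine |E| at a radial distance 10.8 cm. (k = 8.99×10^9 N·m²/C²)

|E| = 1.86×10^3 N/C

Take a coaxial cylindrical Gaussian surface of radius r = 10.8 cm and length L.
Q_enc = λL, so λ_enc = -1.12×10^-8 C/m.
Gauss's law: E·2πrL = λ_enc L/ε₀.
E = 2k|λ_enc|/r = 2(8.99×10^9)(1.12×10^-8)/(0.108) = 1.86×10^3 N/C.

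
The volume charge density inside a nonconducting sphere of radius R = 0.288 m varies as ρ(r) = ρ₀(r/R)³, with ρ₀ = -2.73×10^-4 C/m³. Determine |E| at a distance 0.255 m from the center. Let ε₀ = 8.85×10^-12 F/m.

Symmetry ⇒ E = E(r) r̂. Gaussian sphere of radius r = 0.255 m (r < R).
Integrate the density: Q_enc = 4π ∫₀^r ρ₀(r'/R)^3 r'² dr' = 4πρ₀ r^6/(6·R³) = -6.581×10^-6 C.
Since E is radial and uniform over the Gaussian sphere, Φ = E·4πr² = Q_enc/ε₀.
E = |Q_enc|/(4πε₀r²) = (6.581e-6)/(4π·8.85×10^-12·(0.255)²) = 9.10×10^5 N/C.

|E| ≈ 9.10×10^5 N/C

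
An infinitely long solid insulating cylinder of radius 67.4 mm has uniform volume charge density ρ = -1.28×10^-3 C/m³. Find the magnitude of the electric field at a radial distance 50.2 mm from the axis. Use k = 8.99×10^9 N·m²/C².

By cylindrical symmetry E is radial; use a coaxial Gaussian cylinder of radius 50.2 mm and length L (r < R).
Enclosed charge per unit length: λ_enc = ρ·πr² = (-1.28×10^-3)π(0.0502)² = -1.013×10^-5 C/m.
Applying ∮E·dA = Q_enc/ε₀ with the end caps contributing no flux:
E = 2k|λ_enc|/r = 2(8.99×10^9)(1.013×10^-5)/(0.0502) = 3.63e6 N/C.

3.63e6 N/C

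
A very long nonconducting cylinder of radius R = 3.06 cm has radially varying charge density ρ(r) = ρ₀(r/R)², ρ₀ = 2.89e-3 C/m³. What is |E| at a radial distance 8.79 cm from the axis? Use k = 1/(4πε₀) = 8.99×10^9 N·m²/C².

E = 8.69×10^5 N/C

By cylindrical symmetry E is radial; use a coaxial Gaussian cylinder of radius 8.79 cm and length L (r > R, full charge per length enclosed).
λ_enc = 2π ∫₀^R ρ₀(r'/R)^2 r' dr' = 2πρ₀R²/4 = 4.251×10^-6 C/m.
Applying ∮E·dA = Q_enc/ε₀ with the end caps contributing no flux:
E = 2k|λ_enc|/r = 2(8.99×10^9)(4.251×10^-6)/(0.0879) = 8.69×10^5 N/C.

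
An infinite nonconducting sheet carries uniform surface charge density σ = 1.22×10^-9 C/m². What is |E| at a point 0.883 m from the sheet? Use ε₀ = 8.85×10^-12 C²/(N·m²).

68.9 V/m

Choose a cylindrical pillbox piercing the sheet, end faces (area A) parallel to it.
Flux Φ = 2EA and Q_enc = σA, so 2EA = σA/ε₀ ⇒ E = |σ|/(2ε₀), independent of distance.
E = |σ|/(2ε₀) = (1.22×10^-9)/(2·8.85×10^-12) = 68.9 N/C.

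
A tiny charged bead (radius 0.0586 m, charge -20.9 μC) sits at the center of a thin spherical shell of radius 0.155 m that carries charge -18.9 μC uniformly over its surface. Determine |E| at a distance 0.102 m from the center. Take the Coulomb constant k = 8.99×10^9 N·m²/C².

1.81×10^7 N/C

By spherical symmetry E is radial; choose a Gaussian sphere of radius r = 0.102 m (between the bodies, 0.0586 m < r < 0.155 m).
Only the inner charge is enclosed; the outer shell contributes nothing inside itself. Q_enc = -20.9 μC = -2.09×10^-5 C.
Since E is radial and uniform over the Gaussian sphere, Φ = E·4πr² = Q_enc/ε₀.
E = k|Q_enc|/r² = (8.99×10^9)(2.09×10^-5)/(0.102)² = 1.81×10^7 N/C.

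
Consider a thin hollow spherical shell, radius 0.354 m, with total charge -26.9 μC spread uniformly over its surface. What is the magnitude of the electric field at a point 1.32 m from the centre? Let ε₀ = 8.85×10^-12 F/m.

Take a concentric spherical Gaussian surface of radius r = 1.32 m (r > 0.354 m).
The entire shell is enclosed: Q_enc = -2.69×10^-5 C.
By Gauss's law, ∮E·dA = E·4πr² = Q_enc/ε₀.
E = |Q_enc|/(4πε₀r²) = (2.69e-5)/(4π·8.85×10^-12·(1.32)²) = 1.39e5 N/C.

1.39e5 V/m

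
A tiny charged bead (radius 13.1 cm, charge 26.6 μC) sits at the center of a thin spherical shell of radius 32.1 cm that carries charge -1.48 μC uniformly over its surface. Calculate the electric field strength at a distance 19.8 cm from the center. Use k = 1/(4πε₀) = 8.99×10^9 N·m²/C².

Use a concentric Gaussian sphere at r = 19.8 cm (between the bodies, 13.1 cm < r < 32.1 cm).
Only the inner charge is enclosed; the outer shell contributes nothing inside itself. Q_enc = 26.6 μC = 2.66e-5 C.
Since E is radial and uniform over the Gaussian sphere, Φ = E·4πr² = Q_enc/ε₀.
E = k|Q_enc|/r² = (8.99×10^9)(2.66×10^-5)/(0.198)² = 6.10e6 N/C.

6.10×10^6 N/C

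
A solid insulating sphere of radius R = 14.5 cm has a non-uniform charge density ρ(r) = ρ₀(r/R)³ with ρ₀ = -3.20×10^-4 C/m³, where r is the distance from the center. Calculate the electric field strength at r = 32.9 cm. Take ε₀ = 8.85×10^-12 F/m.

Symmetry ⇒ E = E(r) r̂. Gaussian sphere of radius r = 32.9 cm (r > R, all charge enclosed).
Q_enc = 4π ∫₀^R ρ₀(r'/R)^3 r'² dr' = 4πρ₀R³/6 = -2.043×10^-6 C.
Applying ∮E·dA = Q_enc/ε₀ with Φ = E(4πr²):
E = |Q_enc|/(4πε₀r²) = (2.043×10^-6)/(4π·8.85×10^-12·(0.329)²) = 1.70×10^5 N/C.

E ≈ 1.70×10^5 N/C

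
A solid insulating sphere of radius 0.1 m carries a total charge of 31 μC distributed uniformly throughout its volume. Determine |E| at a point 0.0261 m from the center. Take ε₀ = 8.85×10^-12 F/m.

Take a concentric spherical Gaussian surface of radius r = 0.0261 m (r < R).
For a uniform sphere the enclosed fraction is (r/R)³, so Q_enc = (31 μC)(0.0261/0.1)³ = 5.512e-7 C.
Since E is radial and uniform over the Gaussian sphere, Φ = E·4πr² = Q_enc/ε₀.
E = |Q_enc|/(4πε₀r²) = (5.512×10^-7)/(4π·8.85×10^-12·(0.0261)²) = 7.28×10^6 N/C.

7.28e6 N/C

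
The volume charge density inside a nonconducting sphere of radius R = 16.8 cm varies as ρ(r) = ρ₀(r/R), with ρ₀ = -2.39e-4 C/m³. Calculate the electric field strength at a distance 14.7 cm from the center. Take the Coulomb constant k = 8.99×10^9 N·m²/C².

|E| = 8.68×10^5 V/m

By spherical symmetry E is radial; choose a Gaussian sphere of radius r = 14.7 cm (r < R).
Integrate the density: Q_enc = 4π ∫₀^r ρ₀(r'/R)^1 r'² dr' = 4πρ₀ r^4/(4·R) = -2.087×10^-6 C.
Gauss's law: E·4πr² = Q_enc/ε₀.
E = k|Q_enc|/r² = (8.99×10^9)(2.087e-6)/(0.147)² = 8.68e5 N/C.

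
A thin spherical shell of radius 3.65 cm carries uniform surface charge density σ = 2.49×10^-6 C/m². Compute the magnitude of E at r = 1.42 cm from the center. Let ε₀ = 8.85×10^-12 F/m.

By spherical symmetry E is radial; choose a Gaussian sphere of radius r = 1.42 cm (inside the shell, r < 3.65 cm).
No charge lies within this surface, so Q_enc = 0 and Gauss's law gives E·4πr² = 0 ⇒ E = 0.

|E| = 0 N/C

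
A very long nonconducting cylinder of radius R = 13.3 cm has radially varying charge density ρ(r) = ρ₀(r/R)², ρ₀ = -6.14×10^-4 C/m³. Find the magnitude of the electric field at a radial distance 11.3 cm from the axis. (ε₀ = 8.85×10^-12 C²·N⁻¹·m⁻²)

By cylindrical symmetry E is radial; use a coaxial Gaussian cylinder of radius 11.3 cm and length L (r < R).
λ_enc = ∫₀^r ρ(r')·2πr' dr' = (2πρ₀/R²)·r^4/4 = -8.89×10^-6 C/m.
By Gauss's law (flux through the curved wall only), E·2πrL = λ_enc L/ε₀.
E = |λ_enc|/(2πε₀r) = (8.89×10^-6)/(2π·8.85×10^-12·0.113) = 1.41×10^6 N/C.

E ≈ 1.41×10^6 N/C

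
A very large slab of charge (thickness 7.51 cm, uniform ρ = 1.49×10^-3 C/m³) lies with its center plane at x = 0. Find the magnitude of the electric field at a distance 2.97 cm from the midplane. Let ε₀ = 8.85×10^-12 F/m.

|E| = 5.00e6 V/m

By symmetry E is perpendicular to the slab. A Gaussian pillbox from −2.97 cm to +2.97 cm (face area A) lies entirely within the slab.
Q_enc = ρ·(2x)·A and flux = 2EA, so 2EA = 2ρxA/ε₀ ⇒ E = |ρ|x/ε₀.
E = (1.49e-3)(0.0297)/(8.85×10^-12) = 5.00e6 N/C.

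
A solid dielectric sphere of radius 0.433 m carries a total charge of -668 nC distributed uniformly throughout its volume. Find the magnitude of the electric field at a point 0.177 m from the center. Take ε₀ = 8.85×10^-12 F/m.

Take a concentric spherical Gaussian surface of radius r = 0.177 m (r < R).
For a uniform sphere the enclosed fraction is (r/R)³, so Q_enc = (-668 nC)(0.177/0.433)³ = -4.563e-8 C.
Applying ∮E·dA = Q_enc/ε₀ with Φ = E(4πr²):
E = |Q_enc|/(4πε₀r²) = (4.563×10^-8)/(4π·8.85×10^-12·(0.177)²) = 1.31×10^4 N/C.

E = 1.31×10^4 N/C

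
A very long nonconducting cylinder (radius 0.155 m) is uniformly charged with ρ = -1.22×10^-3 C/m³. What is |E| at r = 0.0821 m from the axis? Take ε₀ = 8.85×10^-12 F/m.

E ≈ 5.66e6 N/C

Coaxial Gaussian cylinder, radius r = 0.0821 m, length L (r < R).
Enclosed charge per unit length: λ_enc = ρ·πr² = (-1.22×10^-3)π(0.0821)² = -2.583×10^-5 C/m.
By Gauss's law (flux through the curved wall only), E·2πrL = λ_enc L/ε₀.
E = |λ_enc|/(2πε₀r) = (2.583×10^-5)/(2π·8.85×10^-12·0.0821) = 5.66×10^6 N/C.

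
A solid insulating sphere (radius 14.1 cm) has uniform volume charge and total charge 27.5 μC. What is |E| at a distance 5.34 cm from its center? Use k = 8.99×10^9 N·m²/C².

|E| = 4.71e6 N/C

By spherical symmetry E is radial; choose a Gaussian sphere of radius r = 5.34 cm (r < R).
Only the charge within r is enclosed: Q_enc = Q·(r/R)³ = (27.5 μC)·(5.34 cm/14.1 cm)³ = 1.494×10^-6 C.
Since E is radial and uniform over the Gaussian sphere, Φ = E·4πr² = Q_enc/ε₀.
E = k|Q_enc|/r² = (8.99×10^9)(1.494×10^-6)/(0.0534)² = 4.71e6 N/C.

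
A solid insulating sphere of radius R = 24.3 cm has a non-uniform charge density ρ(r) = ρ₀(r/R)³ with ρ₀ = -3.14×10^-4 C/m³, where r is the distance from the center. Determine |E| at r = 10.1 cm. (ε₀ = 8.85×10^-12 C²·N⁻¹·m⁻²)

Symmetry ⇒ E = E(r) r̂. Gaussian sphere of radius r = 10.1 cm (r < R).
Q_enc = ∫₀^r ρ(r')·4πr'² dr' = (4πρ₀/R³) ∫₀^r r'^5 dr' = 4πρ₀ r^6/(6·R³) = -4.865e-8 C.
Gauss's law: E·4πr² = Q_enc/ε₀.
E = |Q_enc|/(4πε₀r²) = (4.865×10^-8)/(4π·8.85×10^-12·(0.101)²) = 4.29e4 N/C.

|E| = 4.29×10^4 V/m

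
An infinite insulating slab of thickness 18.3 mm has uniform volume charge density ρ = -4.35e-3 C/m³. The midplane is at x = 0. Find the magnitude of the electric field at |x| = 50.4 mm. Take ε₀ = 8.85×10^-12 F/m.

The point |x| = 50.4 mm lies outside the slab (half-thickness 0.00915 m). A symmetric pillbox spanning the full slab encloses Q_enc = ρ·d·A.
Flux = 2EA ⇒ E = |ρ|d/(2ε₀), independent of distance outside.
E = (4.35×10^-3)(0.0183)/(2·8.85×10^-12) = 4.50×10^6 N/C.

|E| ≈ 4.50e6 N/C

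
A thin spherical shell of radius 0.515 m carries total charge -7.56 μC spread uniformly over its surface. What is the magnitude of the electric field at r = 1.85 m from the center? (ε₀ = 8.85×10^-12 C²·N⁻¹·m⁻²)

|E| = 1.99e4 N/C

Symmetry ⇒ E = E(r) r̂. Gaussian sphere of radius r = 1.85 m (r > 0.515 m).
The entire shell is enclosed: Q_enc = -7.56×10^-6 C.
Applying ∮E·dA = Q_enc/ε₀ with Φ = E(4πr²):
E = |Q_enc|/(4πε₀r²) = (7.56×10^-6)/(4π·8.85×10^-12·(1.85)²) = 1.99e4 N/C.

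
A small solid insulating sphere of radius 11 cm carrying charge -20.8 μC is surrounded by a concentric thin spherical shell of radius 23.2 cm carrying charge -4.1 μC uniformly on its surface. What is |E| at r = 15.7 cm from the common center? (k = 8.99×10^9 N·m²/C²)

Take a concentric spherical Gaussian surface of radius r = 15.7 cm (between the bodies, 11 cm < r < 23.2 cm).
The shell at 23.2 cm lies outside the Gaussian surface, so Q_enc = -20.8 μC = -2.08e-5 C.
Applying ∮E·dA = Q_enc/ε₀ with Φ = E(4πr²):
E = k|Q_enc|/r² = (8.99×10^9)(2.08×10^-5)/(0.157)² = 7.59×10^6 N/C.

|E| = 7.59×10^6 N/C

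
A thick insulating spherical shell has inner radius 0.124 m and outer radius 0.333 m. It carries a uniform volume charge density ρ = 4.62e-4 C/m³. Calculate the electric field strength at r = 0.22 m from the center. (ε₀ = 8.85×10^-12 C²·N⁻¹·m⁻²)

Take a concentric spherical Gaussian surface of radius r = 0.22 m (within the shell material, 0.124 m < r < 0.333 m).
Enclosed charge is the volume from a to r: Q_enc = (4π/3)ρ(r³ − a³) = 1.692×10^-5 C.
Since E is radial and uniform over the Gaussian sphere, Φ = E·4πr² = Q_enc/ε₀.
E = |Q_enc|/(4πε₀r²) = (1.692×10^-5)/(4π·8.85×10^-12·(0.22)²) = 3.14×10^6 N/C.

|E| ≈ 3.14×10^6 V/m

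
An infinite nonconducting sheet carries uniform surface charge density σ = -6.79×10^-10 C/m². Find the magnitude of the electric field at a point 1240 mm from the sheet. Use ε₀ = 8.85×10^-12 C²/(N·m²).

By planar symmetry E is perpendicular to the sheet and uniform; use a Gaussian pillbox with flat faces of area A on each side of the sheet.
Flux Φ = 2EA and Q_enc = σA, so 2EA = σA/ε₀ ⇒ E = |σ|/(2ε₀), independent of distance.
E = |σ|/(2ε₀) = (6.79×10^-10)/(2·8.85×10^-12) = 38.4 N/C.

|E| = 38.4 N/C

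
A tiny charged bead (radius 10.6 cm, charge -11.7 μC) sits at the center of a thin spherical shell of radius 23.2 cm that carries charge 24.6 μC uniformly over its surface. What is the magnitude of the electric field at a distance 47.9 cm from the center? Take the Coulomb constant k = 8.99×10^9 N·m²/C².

Use a concentric Gaussian sphere at r = 47.9 cm (r > 23.2 cm, enclosing both).
Q_enc = (-11.7 μC) + (24.6 μC) = 1.29×10^-5 C.
Gauss's law: E·4πr² = Q_enc/ε₀.
E = k|Q_enc|/r² = (8.99×10^9)(1.29e-5)/(0.479)² = 5.05×10^5 N/C.

E ≈ 5.05×10^5 V/m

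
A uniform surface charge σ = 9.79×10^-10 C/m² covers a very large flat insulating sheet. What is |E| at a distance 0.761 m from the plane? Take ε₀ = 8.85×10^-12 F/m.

Choose a cylindrical pillbox piercing the sheet, end faces (area A) parallel to it.
Only the two end caps contribute flux: Φ = 2EA. With Q_enc = σA, Gauss's law gives E = |σ|/(2ε₀).
E = |σ|/(2ε₀) = (9.79e-10)/(2·8.85×10^-12) = 55.3 N/C.

55.3 N/C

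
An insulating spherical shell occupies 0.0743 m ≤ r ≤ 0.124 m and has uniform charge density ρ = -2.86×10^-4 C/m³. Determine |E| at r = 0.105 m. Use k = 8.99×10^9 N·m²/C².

Use a concentric Gaussian sphere at r = 0.105 m (within the shell material, 0.0743 m < r < 0.124 m).
Only the shell between 0.0743 m and r is enclosed: Q_enc = ρ·(4π/3)(r³ − a³) = (-2.86×10^-4)·(4π/3)·((0.105)³ − (0.0743)³) = -8.954×10^-7 C.
Since E is radial and uniform over the Gaussian sphere, Φ = E·4πr² = Q_enc/ε₀.
E = k|Q_enc|/r² = (8.99×10^9)(8.954e-7)/(0.105)² = 7.30e5 N/C.

|E| ≈ 7.30e5 N/C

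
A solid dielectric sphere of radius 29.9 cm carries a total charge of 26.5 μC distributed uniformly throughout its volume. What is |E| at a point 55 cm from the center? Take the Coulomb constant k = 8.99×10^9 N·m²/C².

7.88×10^5 V/m

Symmetry ⇒ E = E(r) r̂. Gaussian sphere of radius r = 55 cm (r > R, so the entire charge is enclosed).
Q_enc = 26.5 μC = 2.65×10^-5 C.
By Gauss's law, ∮E·dA = E·4πr² = Q_enc/ε₀.
E = k|Q_enc|/r² = (8.99×10^9)(2.65×10^-5)/(0.55)² = 7.88e5 N/C.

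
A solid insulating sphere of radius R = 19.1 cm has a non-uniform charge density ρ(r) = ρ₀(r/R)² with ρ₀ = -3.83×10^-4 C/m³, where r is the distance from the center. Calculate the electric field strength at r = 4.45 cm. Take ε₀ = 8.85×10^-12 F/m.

Take a concentric spherical Gaussian surface of radius r = 4.45 cm (r < R).
Integrate the density: Q_enc = 4π ∫₀^r ρ₀(r'/R)^2 r'² dr' = 4πρ₀ r^5/(5·R²) = -4.604×10^-9 C.
Since E is radial and uniform over the Gaussian sphere, Φ = E·4πr² = Q_enc/ε₀.
E = |Q_enc|/(4πε₀r²) = (4.604×10^-9)/(4π·8.85×10^-12·(0.0445)²) = 2.09×10^4 N/C.

E = 2.09×10^4 V/m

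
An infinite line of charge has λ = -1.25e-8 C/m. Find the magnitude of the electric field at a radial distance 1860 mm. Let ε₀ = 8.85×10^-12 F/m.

Take a coaxial cylindrical Gaussian surface of radius r = 1860 mm and length L.
Q_enc = λL, so λ_enc = -1.25×10^-8 C/m.
Since E is radial and uniform over the curved surface, Φ = E·2πrL = Q_enc/ε₀ = λ_enc L/ε₀.
E = |λ_enc|/(2πε₀r) = (1.25×10^-8)/(2π·8.85×10^-12·1.86) = 121 N/C.

|E| = 121 V/m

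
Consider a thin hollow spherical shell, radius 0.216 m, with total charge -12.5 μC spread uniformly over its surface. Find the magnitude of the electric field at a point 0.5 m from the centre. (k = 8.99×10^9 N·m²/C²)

Take a concentric spherical Gaussian surface of radius r = 0.5 m (r > 0.216 m).
The entire shell is enclosed: Q_enc = -1.25e-5 C.
By Gauss's law, ∮E·dA = E·4πr² = Q_enc/ε₀.
E = k|Q_enc|/r² = (8.99×10^9)(1.25×10^-5)/(0.5)² = 4.50×10^5 N/C.

E ≈ 4.50e5 N/C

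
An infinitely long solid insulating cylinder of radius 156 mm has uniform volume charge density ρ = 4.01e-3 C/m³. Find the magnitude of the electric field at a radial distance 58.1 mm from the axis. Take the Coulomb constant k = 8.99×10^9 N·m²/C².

Coaxial Gaussian cylinder, radius r = 58.1 mm, length L (r < R).
Enclosed charge per unit length: λ_enc = ρ·πr² = (4.01×10^-3)π(0.0581)² = 4.253e-5 C/m.
Since E is radial and uniform over the curved surface, Φ = E·2πrL = Q_enc/ε₀ = λ_enc L/ε₀.
E = 2k|λ_enc|/r = 2(8.99×10^9)(4.253×10^-5)/(0.0581) = 1.32e7 N/C.

|E| ≈ 1.32×10^7 V/m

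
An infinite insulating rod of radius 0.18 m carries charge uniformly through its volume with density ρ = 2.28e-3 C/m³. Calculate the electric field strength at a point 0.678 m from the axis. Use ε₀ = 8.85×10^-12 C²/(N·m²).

E ≈ 6.16×10^6 V/m

Choose a coaxial cylinder of radius r = 0.678 m (arbitrary length L) as the Gaussian surface (r > 0.18 m, full cross-section enclosed).
λ_enc = ρ·πR² = (2.28×10^-3)π(0.18)² = 2.321×10^-4 C/m.
Applying ∮E·dA = Q_enc/ε₀ with the end caps contributing no flux:
E = |λ_enc|/(2πε₀r) = (2.321×10^-4)/(2π·8.85×10^-12·0.678) = 6.16e6 N/C.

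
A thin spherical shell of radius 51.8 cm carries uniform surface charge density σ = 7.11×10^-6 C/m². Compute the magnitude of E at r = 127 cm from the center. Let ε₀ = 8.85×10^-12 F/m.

Take a concentric spherical Gaussian surface of radius r = 127 cm (r > 51.8 cm).
The entire shell is enclosed: Q_enc = σ·4πR² = (7.11×10^-6)·4π·(0.518)² = 2.397×10^-5 C.
Since E is radial and uniform over the Gaussian sphere, Φ = E·4πr² = Q_enc/ε₀.
E = |Q_enc|/(4πε₀r²) = (2.397e-5)/(4π·8.85×10^-12·(1.27)²) = 1.34e5 N/C.

|E| = 1.34×10^5 N/C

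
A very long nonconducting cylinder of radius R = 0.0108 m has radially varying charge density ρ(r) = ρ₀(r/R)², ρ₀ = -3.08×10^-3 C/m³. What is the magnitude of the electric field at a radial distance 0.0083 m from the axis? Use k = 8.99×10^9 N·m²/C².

E ≈ 4.26×10^5 N/C

By cylindrical symmetry E is radial; use a coaxial Gaussian cylinder of radius 0.0083 m and length L (r < R).
λ_enc = ∫₀^r ρ(r')·2πr' dr' = (2πρ₀/R²)·r^4/4 = -1.969×10^-7 C/m.
By Gauss's law (flux through the curved wall only), E·2πrL = λ_enc L/ε₀.
E = 2k|λ_enc|/r = 2(8.99×10^9)(1.969e-7)/(0.0083) = 4.26×10^5 N/C.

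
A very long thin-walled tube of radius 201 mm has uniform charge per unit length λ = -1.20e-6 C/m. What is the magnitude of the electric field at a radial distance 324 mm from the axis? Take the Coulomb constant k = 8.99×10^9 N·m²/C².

Take a coaxial cylindrical Gaussian surface of radius r = 324 mm and length L (r > 201 mm).
The full line charge is enclosed: λ_enc = -1.20×10^-6 C/m.
Since E is radial and uniform over the curved surface, Φ = E·2πrL = Q_enc/ε₀ = λ_enc L/ε₀.
E = 2k|λ_enc|/r = 2(8.99×10^9)(1.20×10^-6)/(0.324) = 6.66e4 N/C.

6.66e4 N/C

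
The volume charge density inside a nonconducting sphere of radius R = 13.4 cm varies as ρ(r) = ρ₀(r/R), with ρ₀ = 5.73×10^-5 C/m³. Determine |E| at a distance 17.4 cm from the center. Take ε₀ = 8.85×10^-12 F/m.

Take a concentric spherical Gaussian surface of radius r = 17.4 cm (r > R, all charge enclosed).
Q_enc = 4π ∫₀^R ρ₀(r'/R)^1 r'² dr' = 4πρ₀R³/4 = 4.331×10^-7 C.
Gauss's law: E·4πr² = Q_enc/ε₀.
E = |Q_enc|/(4πε₀r²) = (4.331×10^-7)/(4π·8.85×10^-12·(0.174)²) = 1.29×10^5 N/C.

E ≈ 1.29×10^5 N/C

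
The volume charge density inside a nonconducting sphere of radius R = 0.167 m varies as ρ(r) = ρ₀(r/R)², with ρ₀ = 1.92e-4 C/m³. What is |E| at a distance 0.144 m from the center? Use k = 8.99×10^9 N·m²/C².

Use a concentric Gaussian sphere at r = 0.144 m (r < R).
Integrate the density: Q_enc = 4π ∫₀^r ρ₀(r'/R)^2 r'² dr' = 4πρ₀ r^5/(5·R²) = 1.071e-6 C.
By Gauss's law, ∮E·dA = E·4πr² = Q_enc/ε₀.
E = k|Q_enc|/r² = (8.99×10^9)(1.071e-6)/(0.144)² = 4.64e5 N/C.

|E| ≈ 4.64×10^5 N/C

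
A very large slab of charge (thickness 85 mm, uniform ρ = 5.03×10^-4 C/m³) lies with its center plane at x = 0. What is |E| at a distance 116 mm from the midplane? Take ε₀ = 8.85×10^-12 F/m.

|E| ≈ 2.42×10^6 N/C

The point |x| = 116 mm lies outside the slab (half-thickness 0.0425 m). A symmetric pillbox spanning the full slab encloses Q_enc = ρ·d·A.
Flux = 2EA ⇒ E = |ρ|d/(2ε₀), independent of distance outside.
E = (5.03×10^-4)(0.085)/(2·8.85×10^-12) = 2.42e6 N/C.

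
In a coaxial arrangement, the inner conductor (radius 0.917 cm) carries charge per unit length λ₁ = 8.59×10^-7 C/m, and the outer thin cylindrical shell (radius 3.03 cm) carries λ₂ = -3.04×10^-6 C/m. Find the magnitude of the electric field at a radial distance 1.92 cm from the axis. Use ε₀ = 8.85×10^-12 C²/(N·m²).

8.05×10^5 N/C

Coaxial Gaussian cylinder, radius r = 1.92 cm, length L (between the conductors, 0.917 cm < r < 3.03 cm).
Only the inner wire is enclosed; the outer shell contributes nothing inside itself. λ_enc = λ₁ = 8.59×10^-7 C/m.
By Gauss's law (flux through the curved wall only), E·2πrL = λ_enc L/ε₀.
E = |λ_enc|/(2πε₀r) = (8.59e-7)/(2π·8.85×10^-12·0.0192) = 8.05e5 N/C.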